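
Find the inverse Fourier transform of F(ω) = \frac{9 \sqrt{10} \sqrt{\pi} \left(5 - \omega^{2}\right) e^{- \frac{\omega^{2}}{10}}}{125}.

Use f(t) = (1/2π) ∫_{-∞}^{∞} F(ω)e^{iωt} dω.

f(t) = 9 t^{2} e^{- \frac{5 t^{2}}{2}}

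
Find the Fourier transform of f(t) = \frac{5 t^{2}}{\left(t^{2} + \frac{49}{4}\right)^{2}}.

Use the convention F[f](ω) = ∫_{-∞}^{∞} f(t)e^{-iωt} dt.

F(ω) = \frac{5 \pi \left(2 - 7 \left|{\omega}\right|\right) e^{- \frac{7 \left|{\omega}\right|}{2}}}{14}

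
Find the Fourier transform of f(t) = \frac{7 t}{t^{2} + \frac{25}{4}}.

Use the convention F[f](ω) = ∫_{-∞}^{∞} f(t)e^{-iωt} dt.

F(ω) = - 7 i \pi e^{- \frac{5 \left|{\omega}\right|}{2}} \operatorname{sign}{\left(\omega \right)}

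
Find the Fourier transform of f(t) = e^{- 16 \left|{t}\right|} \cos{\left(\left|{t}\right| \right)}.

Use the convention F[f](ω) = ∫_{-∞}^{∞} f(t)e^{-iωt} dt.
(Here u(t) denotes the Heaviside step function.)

F(ω) = \frac{32 \left(\omega^{2} + 257\right)}{\omega^{4} + 510 \omega^{2} + 66049}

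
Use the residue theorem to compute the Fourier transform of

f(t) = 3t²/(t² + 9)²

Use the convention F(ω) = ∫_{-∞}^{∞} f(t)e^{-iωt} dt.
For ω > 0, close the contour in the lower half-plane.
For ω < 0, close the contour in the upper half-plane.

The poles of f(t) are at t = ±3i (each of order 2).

Let g(z) = f(z)e^{-iωz}; for large |z| the factor e^{-iωz} decays in the lower half-plane when ω > 0 and in the upper half-plane when ω < 0.

Case ω > 0 (lower half-plane, clockwise contour ⇒ F(ω) = -2πi·ΣRes):
  Res_{z = - 3 i} g(z) = \frac{i \left(1 - 3 \omega\right) e^{- 3 \omega}}{4} (pole of order 2)
  F(ω) = -2πi·ΣRes = \frac{\pi \left(1 - 3 \omega\right) e^{- 3 \omega}}{2}

Case ω < 0 (upper half-plane, counterclockwise contour ⇒ F(ω) = +2πi·ΣRes):
  Res_{z = 3 i} g(z) = \frac{i \left(- 3 \omega - 1\right) e^{3 \omega}}{4} (pole of order 2)
  F(ω) = 2πi·ΣRes = \frac{\pi \left(3 \omega + 1\right) e^{3 \omega}}{2}

Both cases combine into a single formula in |ω|:

F(ω) = \frac{\pi \left(1 - 3 \left|{\omega}\right|\right) e^{- 3 \left|{\omega}\right|}}{2}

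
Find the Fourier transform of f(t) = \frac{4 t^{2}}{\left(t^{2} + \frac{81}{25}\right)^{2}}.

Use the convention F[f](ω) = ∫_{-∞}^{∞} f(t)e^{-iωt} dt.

F(ω) = \frac{2 \pi \left(5 - 9 \left|{\omega}\right|\right) e^{- \frac{9 \left|{\omega}\right|}{5}}}{9}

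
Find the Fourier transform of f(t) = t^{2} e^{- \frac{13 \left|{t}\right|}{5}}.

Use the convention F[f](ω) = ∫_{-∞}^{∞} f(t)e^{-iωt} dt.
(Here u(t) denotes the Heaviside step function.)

F(ω) = \frac{6500 \left(169 - 75 \omega^{2}\right)}{\left(25 \omega^{2} + 169\right)^{3}}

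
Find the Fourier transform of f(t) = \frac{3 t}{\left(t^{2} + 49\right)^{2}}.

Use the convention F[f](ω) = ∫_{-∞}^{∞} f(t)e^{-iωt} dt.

F(ω) = - \frac{3 i \pi \omega e^{- 7 \left|{\omega}\right|}}{14}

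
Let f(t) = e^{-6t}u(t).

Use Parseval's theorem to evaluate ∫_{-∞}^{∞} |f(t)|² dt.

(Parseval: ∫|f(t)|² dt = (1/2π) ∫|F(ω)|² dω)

∫|f(t)|² dt = \frac{1}{12}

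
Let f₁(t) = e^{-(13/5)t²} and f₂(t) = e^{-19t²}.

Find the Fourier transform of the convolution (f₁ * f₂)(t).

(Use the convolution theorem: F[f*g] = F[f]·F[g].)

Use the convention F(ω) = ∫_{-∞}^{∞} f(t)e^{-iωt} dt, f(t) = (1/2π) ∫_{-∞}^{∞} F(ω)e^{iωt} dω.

F[f₁*f₂](ω) = \frac{\sqrt{1235} \pi e^{- \frac{27 \omega^{2}}{247}}}{247}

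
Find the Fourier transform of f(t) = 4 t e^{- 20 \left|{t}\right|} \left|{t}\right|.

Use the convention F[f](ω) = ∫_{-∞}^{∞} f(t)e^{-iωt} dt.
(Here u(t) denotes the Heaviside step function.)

F(ω) = \frac{16 i \omega \left(\omega^{2} - 1200\right)}{\left(\omega^{2} + 400\right)^{3}}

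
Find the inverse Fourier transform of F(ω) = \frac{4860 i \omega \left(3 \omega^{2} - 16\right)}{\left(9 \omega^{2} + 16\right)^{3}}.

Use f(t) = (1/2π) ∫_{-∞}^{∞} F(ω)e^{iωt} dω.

f(t) = 5 t e^{- \frac{4 \left|{t}\right|}{3}} \left|{t}\right|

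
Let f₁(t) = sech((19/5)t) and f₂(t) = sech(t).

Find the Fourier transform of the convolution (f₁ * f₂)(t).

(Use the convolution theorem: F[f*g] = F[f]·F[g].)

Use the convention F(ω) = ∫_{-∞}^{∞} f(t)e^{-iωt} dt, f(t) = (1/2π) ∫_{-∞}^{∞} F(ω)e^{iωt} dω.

F[f₁*f₂](ω) = \frac{5 \pi^{2}}{19 \cosh{\left(\frac{5 \pi \omega}{38} \right)} \cosh{\left(\frac{\pi \omega}{2} \right)}}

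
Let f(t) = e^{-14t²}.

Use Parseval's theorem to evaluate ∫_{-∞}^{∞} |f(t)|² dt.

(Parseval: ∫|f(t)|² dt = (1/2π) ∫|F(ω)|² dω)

∫|f(t)|² dt = \frac{\sqrt{7} \sqrt{\pi}}{14}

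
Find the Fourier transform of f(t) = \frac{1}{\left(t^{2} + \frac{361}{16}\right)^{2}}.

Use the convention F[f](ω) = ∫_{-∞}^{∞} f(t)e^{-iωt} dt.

F(ω) = \frac{8 \pi \left(19 \left|{\omega}\right| + 4\right) e^{- \frac{19 \left|{\omega}\right|}{4}}}{6859}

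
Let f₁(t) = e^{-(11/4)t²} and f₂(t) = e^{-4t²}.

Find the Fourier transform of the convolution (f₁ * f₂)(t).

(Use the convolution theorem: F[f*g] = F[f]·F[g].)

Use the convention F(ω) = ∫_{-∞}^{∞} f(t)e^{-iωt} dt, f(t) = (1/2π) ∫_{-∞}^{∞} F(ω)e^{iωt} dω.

F[f₁*f₂](ω) = \frac{\sqrt{11} \pi e^{- \frac{27 \omega^{2}}{176}}}{11}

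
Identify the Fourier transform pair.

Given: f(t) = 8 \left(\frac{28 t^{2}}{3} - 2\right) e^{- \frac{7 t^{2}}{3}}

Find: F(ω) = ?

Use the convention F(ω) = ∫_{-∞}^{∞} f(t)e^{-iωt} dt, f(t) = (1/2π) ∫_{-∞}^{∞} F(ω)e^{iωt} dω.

F(ω) = - \frac{24 \sqrt{21} \sqrt{\pi} \omega^{2} e^{- \frac{3 \omega^{2}}{28}}}{49}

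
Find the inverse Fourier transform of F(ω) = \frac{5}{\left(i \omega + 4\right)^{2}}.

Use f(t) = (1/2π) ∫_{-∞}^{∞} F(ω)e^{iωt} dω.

f(t) = 5 t e^{- 4 t} u\left(t\right)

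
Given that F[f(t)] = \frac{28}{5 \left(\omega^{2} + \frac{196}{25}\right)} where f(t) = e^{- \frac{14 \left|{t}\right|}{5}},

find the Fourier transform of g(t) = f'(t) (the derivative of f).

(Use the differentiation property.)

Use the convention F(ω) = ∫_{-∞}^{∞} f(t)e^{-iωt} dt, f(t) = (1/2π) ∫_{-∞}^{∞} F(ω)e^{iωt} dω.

F[g](ω) = \frac{140 i \omega}{25 \omega^{2} + 196}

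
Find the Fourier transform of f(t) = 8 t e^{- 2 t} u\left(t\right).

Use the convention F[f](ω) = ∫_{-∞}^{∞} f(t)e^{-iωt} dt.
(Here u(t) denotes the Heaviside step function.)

F(ω) = \frac{8}{\left(i \omega + 2\right)^{2}}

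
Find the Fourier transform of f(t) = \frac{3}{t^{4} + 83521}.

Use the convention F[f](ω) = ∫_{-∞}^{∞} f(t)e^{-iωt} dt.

F(ω) = \frac{3 \pi e^{- \frac{17 \sqrt{2} \left|{\omega}\right|}{2}} \sin{\left(\frac{17 \sqrt{2} \left|{\omega}\right|}{2} + \frac{\pi}{4} \right)}}{4913}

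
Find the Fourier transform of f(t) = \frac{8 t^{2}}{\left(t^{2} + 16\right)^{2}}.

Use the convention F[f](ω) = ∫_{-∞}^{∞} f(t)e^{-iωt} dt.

F(ω) = \pi \left(1 - 4 \left|{\omega}\right|\right) e^{- 4 \left|{\omega}\right|}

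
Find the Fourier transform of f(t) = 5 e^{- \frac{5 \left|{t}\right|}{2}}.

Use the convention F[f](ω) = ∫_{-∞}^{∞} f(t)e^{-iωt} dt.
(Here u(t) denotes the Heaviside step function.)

F(ω) = \frac{100}{4 \omega^{2} + 25}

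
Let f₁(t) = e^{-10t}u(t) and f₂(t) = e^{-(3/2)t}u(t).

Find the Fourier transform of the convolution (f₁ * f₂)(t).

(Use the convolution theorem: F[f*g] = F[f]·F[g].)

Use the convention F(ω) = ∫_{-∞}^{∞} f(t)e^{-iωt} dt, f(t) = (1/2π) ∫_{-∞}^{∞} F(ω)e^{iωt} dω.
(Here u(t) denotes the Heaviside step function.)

F[f₁*f₂](ω) = \frac{2}{\left(i \omega + 10\right) \left(2 i \omega + 3\right)}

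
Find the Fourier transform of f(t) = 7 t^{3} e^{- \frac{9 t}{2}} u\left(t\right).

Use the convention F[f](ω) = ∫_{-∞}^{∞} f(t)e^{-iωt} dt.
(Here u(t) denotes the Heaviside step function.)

F(ω) = \frac{672}{\left(2 i \omega + 9\right)^{4}}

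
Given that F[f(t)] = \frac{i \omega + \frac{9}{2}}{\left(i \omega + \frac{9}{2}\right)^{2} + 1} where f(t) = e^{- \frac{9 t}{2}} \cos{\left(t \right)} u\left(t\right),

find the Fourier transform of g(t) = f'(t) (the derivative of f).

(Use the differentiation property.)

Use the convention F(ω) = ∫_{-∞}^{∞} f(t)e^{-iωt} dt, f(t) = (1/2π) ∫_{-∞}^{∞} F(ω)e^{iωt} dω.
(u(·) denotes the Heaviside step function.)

F[g](ω) = \frac{2 i \omega \left(2 i \omega + 9\right)}{\left(2 i \omega + 9\right)^{2} + 4}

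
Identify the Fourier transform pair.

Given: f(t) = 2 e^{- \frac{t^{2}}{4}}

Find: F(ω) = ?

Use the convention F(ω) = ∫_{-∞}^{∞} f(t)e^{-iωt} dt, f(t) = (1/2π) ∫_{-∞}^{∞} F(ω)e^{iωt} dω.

F(ω) = 4 \sqrt{\pi} e^{- \omega^{2}}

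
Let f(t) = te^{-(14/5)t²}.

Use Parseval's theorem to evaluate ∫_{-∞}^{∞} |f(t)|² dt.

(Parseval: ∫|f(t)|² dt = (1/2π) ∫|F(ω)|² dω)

∫|f(t)|² dt = \frac{5 \sqrt{35} \sqrt{\pi}}{784}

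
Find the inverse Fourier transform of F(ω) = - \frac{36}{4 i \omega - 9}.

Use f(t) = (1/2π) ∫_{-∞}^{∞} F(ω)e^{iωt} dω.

f(t) = 9 e^{\frac{9 t}{4}} u\left(- t\right)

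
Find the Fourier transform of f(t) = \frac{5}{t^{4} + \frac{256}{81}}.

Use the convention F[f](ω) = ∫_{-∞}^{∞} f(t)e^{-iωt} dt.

F(ω) = \frac{135 \pi e^{- \frac{2 \sqrt{2} \left|{\omega}\right|}{3}} \sin{\left(\frac{2 \sqrt{2} \left|{\omega}\right|}{3} + \frac{\pi}{4} \right)}}{64}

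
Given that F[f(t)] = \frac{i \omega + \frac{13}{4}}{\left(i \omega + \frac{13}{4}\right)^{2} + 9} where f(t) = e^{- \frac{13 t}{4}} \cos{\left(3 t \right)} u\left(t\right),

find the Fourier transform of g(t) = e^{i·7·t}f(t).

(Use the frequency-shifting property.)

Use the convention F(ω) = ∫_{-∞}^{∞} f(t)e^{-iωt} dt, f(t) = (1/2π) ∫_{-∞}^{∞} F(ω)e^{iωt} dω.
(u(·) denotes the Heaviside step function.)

F[g](ω) = \frac{4 \left(4 i \left(\omega - 7\right) + 13\right)}{\left(4 i \left(\omega - 7\right) + 13\right)^{2} + 144}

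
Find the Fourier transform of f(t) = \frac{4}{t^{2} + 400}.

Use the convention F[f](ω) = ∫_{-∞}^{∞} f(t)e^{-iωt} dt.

F(ω) = \frac{\pi e^{- 20 \left|{\omega}\right|}}{5}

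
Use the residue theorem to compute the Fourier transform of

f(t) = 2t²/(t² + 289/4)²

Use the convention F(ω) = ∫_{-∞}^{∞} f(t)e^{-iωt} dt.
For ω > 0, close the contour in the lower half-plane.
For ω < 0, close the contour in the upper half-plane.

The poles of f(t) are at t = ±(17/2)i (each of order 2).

Let g(z) = f(z)e^{-iωz}; for large |z| the factor e^{-iωz} decays in the lower half-plane when ω > 0 and in the upper half-plane when ω < 0.

Case ω > 0 (lower half-plane, clockwise contour ⇒ F(ω) = -2πi·ΣRes):
  Res_{z = - \frac{17 i}{2}} g(z) = \frac{i \left(2 - 17 \omega\right) e^{- \frac{17 \omega}{2}}}{34} (pole of order 2)
  F(ω) = -2πi·ΣRes = \frac{\pi \left(2 - 17 \omega\right) e^{- \frac{17 \omega}{2}}}{17}

Case ω < 0 (upper half-plane, counterclockwise contour ⇒ F(ω) = +2πi·ΣRes):
  Res_{z = \frac{17 i}{2}} g(z) = \frac{i \left(- 17 \omega - 2\right) e^{\frac{17 \omega}{2}}}{34} (pole of order 2)
  F(ω) = 2πi·ΣRes = \frac{\pi \left(17 \omega + 2\right) e^{\frac{17 \omega}{2}}}{17}

Both cases combine into a single formula in |ω|:

F(ω) = \frac{\pi \left(2 - 17 \left|{\omega}\right|\right) e^{- \frac{17 \left|{\omega}\right|}{2}}}{17}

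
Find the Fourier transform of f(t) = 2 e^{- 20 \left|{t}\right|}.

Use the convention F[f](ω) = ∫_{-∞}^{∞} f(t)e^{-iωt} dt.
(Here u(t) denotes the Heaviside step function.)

F(ω) = \frac{80}{\omega^{2} + 400}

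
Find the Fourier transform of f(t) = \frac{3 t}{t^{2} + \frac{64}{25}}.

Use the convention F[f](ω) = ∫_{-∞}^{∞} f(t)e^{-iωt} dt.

F(ω) = - 3 i \pi e^{- \frac{8 \left|{\omega}\right|}{5}} \operatorname{sign}{\left(\omega \right)}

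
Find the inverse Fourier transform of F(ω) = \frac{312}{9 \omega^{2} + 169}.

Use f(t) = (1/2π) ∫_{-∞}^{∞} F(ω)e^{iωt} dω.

f(t) = 4 e^{- \frac{13 \left|{t}\right|}{3}}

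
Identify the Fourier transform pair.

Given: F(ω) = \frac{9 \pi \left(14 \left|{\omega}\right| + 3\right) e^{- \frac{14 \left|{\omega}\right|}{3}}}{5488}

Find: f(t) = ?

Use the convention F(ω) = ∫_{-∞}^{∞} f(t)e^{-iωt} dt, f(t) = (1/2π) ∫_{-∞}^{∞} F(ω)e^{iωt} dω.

f(t) = \frac{1}{\left(t^{2} + \frac{196}{9}\right)^{2}}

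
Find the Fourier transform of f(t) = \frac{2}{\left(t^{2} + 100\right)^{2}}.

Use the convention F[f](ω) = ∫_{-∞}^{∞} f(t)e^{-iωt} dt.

F(ω) = \frac{\pi \left(10 \left|{\omega}\right| + 1\right) e^{- 10 \left|{\omega}\right|}}{1000}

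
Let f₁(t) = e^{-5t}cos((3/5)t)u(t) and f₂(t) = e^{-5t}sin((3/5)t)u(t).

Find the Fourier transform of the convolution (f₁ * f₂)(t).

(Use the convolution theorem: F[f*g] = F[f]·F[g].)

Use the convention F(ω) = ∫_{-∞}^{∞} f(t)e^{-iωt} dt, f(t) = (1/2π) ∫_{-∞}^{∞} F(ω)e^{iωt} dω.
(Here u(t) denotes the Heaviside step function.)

F[f₁*f₂](ω) = \frac{375 \left(i \omega + 5\right)}{\left(25 \left(i \omega + 5\right)^{2} + 9\right)^{2}}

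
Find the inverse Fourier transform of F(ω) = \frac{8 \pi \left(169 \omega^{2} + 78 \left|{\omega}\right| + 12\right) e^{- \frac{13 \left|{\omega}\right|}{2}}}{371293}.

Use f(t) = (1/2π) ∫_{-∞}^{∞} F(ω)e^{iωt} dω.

f(t) = \frac{8}{\left(t^{2} + \frac{169}{4}\right)^{3}}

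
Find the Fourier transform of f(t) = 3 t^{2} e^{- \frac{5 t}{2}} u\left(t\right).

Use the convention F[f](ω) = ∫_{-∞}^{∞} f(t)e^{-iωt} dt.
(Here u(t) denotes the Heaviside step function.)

F(ω) = \frac{48}{\left(2 i \omega + 5\right)^{3}}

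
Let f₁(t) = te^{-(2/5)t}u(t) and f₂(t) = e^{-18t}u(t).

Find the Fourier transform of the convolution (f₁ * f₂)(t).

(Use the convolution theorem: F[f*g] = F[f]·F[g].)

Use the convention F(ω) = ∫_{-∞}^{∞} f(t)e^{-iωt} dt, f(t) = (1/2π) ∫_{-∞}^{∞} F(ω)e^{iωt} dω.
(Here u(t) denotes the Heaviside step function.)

F[f₁*f₂](ω) = \frac{25}{\left(i \omega + 18\right) \left(5 i \omega + 2\right)^{2}}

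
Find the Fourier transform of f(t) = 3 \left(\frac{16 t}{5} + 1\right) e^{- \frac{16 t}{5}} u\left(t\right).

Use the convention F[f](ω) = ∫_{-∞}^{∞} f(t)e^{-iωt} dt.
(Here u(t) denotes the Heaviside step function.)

F(ω) = \frac{15 \left(- 5 i \omega - 32\right)}{25 \omega^{2} - 160 i \omega - 256}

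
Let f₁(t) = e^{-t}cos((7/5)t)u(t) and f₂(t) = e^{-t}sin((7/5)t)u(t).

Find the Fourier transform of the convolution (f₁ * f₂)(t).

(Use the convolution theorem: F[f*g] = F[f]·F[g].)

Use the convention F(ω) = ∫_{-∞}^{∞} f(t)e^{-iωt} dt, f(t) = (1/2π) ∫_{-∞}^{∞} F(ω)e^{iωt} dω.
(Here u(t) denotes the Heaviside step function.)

F[f₁*f₂](ω) = \frac{875 \left(i \omega + 1\right)}{\left(25 \left(i \omega + 1\right)^{2} + 49\right)^{2}}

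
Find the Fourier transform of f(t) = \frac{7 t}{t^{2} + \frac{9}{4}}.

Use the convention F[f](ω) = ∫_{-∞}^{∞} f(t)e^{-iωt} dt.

F(ω) = - 7 i \pi e^{- \frac{3 \left|{\omega}\right|}{2}} \operatorname{sign}{\left(\omega \right)}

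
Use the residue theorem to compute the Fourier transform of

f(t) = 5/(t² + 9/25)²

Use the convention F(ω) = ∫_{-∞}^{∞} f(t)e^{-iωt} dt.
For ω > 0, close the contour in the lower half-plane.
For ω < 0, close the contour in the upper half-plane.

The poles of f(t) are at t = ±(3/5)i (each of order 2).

Let g(z) = f(z)e^{-iωz}; for large |z| the factor e^{-iωz} decays in the lower half-plane when ω > 0 and in the upper half-plane when ω < 0.

Case ω > 0 (lower half-plane, clockwise contour ⇒ F(ω) = -2πi·ΣRes):
  Res_{z = - \frac{3 i}{5}} g(z) = \frac{125 i \left(3 \omega + 5\right) e^{- \frac{3 \omega}{5}}}{108} (pole of order 2)
  F(ω) = -2πi·ΣRes = \frac{125 \pi \left(3 \omega + 5\right) e^{- \frac{3 \omega}{5}}}{54}

Case ω < 0 (upper half-plane, counterclockwise contour ⇒ F(ω) = +2πi·ΣRes):
  Res_{z = \frac{3 i}{5}} g(z) = \frac{125 i \left(3 \omega - 5\right) e^{\frac{3 \omega}{5}}}{108} (pole of order 2)
  F(ω) = 2πi·ΣRes = \frac{125 \pi \left(5 - 3 \omega\right) e^{\frac{3 \omega}{5}}}{54}

Both cases combine into a single formula in |ω|:

F(ω) = \frac{125 \pi \left(3 \left|{\omega}\right| + 5\right) e^{- \frac{3 \left|{\omega}\right|}{5}}}{54}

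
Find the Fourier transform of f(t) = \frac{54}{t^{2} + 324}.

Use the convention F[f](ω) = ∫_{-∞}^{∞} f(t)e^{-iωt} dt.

F(ω) = 3 \pi e^{- 18 \left|{\omega}\right|}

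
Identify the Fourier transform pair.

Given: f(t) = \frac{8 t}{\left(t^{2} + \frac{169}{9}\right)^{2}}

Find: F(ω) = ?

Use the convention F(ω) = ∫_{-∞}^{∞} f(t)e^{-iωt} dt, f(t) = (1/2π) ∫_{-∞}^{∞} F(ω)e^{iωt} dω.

F(ω) = - \frac{12 i \pi \omega e^{- \frac{13 \left|{\omega}\right|}{3}}}{13}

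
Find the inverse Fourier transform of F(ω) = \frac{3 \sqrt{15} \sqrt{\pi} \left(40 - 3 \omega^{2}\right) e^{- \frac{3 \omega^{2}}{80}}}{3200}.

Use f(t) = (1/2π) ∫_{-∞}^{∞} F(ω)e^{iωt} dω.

f(t) = 5 t^{2} e^{- \frac{20 t^{2}}{3}}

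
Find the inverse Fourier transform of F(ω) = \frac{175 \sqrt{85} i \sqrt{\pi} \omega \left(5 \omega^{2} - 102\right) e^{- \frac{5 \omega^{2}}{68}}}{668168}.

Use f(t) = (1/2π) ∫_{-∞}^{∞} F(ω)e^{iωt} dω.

f(t) = 7 t^{3} e^{- \frac{17 t^{2}}{5}}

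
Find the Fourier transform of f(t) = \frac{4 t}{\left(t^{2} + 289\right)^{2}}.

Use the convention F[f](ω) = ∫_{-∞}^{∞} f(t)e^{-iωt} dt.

F(ω) = - \frac{2 i \pi \omega e^{- 17 \left|{\omega}\right|}}{17}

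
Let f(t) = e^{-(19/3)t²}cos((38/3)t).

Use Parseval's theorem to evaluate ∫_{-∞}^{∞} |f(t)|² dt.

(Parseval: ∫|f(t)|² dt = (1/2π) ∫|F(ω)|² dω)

∫|f(t)|² dt = \frac{\sqrt{114} \sqrt{\pi} \left(1 + e^{\frac{38}{3}}\right)}{76 e^{\frac{38}{3}}}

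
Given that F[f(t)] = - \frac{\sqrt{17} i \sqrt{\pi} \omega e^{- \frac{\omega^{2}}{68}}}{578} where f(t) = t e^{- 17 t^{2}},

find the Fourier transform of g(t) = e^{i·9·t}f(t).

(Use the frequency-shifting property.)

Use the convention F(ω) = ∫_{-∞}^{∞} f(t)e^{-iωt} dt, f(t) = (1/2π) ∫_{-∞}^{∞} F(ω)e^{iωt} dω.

F[g](ω) = \frac{\sqrt{17} i \sqrt{\pi} \left(9 - \omega\right) e^{- \frac{\left(\omega - 9\right)^{2}}{68}}}{578}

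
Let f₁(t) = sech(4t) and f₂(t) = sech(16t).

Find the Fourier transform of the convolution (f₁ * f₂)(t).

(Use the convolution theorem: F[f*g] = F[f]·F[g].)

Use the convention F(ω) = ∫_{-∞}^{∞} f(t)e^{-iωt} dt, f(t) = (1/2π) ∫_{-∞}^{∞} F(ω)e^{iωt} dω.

F[f₁*f₂](ω) = \frac{\pi^{2}}{64 \cosh{\left(\frac{\pi \omega}{32} \right)} \cosh{\left(\frac{\pi \omega}{8} \right)}}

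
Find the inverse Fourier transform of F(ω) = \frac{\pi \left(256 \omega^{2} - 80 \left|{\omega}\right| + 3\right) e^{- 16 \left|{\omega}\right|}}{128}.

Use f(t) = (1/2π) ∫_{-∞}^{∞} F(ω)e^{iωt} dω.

f(t) = \frac{t^{4}}{\left(t^{2} + 256\right)^{3}}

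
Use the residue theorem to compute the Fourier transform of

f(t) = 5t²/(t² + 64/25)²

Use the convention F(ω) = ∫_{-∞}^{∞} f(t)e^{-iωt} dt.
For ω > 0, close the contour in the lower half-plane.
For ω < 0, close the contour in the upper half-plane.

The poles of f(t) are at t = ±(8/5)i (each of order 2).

Let g(z) = f(z)e^{-iωz}; for large |z| the factor e^{-iωz} decays in the lower half-plane when ω > 0 and in the upper half-plane when ω < 0.

Case ω > 0 (lower half-plane, clockwise contour ⇒ F(ω) = -2πi·ΣRes):
  Res_{z = - \frac{8 i}{5}} g(z) = \frac{5 i \left(5 - 8 \omega\right) e^{- \frac{8 \omega}{5}}}{32} (pole of order 2)
  F(ω) = -2πi·ΣRes = \frac{5 \pi \left(5 - 8 \omega\right) e^{- \frac{8 \omega}{5}}}{16}

Case ω < 0 (upper half-plane, counterclockwise contour ⇒ F(ω) = +2πi·ΣRes):
  Res_{z = \frac{8 i}{5}} g(z) = \frac{5 i \left(- 8 \omega - 5\right) e^{\frac{8 \omega}{5}}}{32} (pole of order 2)
  F(ω) = 2πi·ΣRes = \frac{5 \pi \left(8 \omega + 5\right) e^{\frac{8 \omega}{5}}}{16}

Both cases combine into a single formula in |ω|:

F(ω) = \frac{5 \pi \left(5 - 8 \left|{\omega}\right|\right) e^{- \frac{8 \left|{\omega}\right|}{5}}}{16}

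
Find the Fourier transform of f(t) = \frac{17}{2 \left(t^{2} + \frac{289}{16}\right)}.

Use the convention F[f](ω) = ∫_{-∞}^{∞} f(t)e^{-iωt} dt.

F(ω) = 2 \pi e^{- \frac{17 \left|{\omega}\right|}{4}}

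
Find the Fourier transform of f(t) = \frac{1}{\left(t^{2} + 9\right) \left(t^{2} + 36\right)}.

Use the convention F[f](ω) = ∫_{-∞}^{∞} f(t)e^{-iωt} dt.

F(ω) = \frac{\pi \left(2 e^{3 \left|{\omega}\right|} - 1\right) e^{- 6 \left|{\omega}\right|}}{162}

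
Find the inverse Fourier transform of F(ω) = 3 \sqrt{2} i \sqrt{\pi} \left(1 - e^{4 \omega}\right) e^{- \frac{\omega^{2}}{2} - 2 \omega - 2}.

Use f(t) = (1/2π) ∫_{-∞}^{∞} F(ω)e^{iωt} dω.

f(t) = 6 e^{- \frac{t^{2}}{2}} \sin{\left(2 t \right)}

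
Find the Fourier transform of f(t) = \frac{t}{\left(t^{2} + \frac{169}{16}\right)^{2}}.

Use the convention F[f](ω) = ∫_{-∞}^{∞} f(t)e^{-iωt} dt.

F(ω) = - \frac{2 i \pi \omega e^{- \frac{13 \left|{\omega}\right|}{4}}}{13}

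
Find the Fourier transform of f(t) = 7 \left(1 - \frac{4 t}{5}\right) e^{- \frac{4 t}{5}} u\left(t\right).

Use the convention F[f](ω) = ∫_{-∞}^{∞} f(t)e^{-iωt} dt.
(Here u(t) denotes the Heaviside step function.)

F(ω) = \frac{175 i \omega}{- 25 \omega^{2} + 40 i \omega + 16}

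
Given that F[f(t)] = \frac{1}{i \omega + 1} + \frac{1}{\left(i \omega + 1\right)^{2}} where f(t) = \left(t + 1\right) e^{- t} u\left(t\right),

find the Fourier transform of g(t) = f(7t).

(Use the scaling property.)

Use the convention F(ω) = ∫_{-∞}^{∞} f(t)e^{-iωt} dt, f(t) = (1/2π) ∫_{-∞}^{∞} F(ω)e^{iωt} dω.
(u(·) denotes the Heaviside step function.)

F[g](ω) = \frac{- i \omega - 14}{\omega^{2} - 14 i \omega - 49}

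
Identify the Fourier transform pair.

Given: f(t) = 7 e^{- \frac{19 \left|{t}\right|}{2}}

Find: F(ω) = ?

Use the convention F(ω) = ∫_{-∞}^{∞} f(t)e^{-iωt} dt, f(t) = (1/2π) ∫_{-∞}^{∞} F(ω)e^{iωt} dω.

F(ω) = \frac{532}{4 \omega^{2} + 361}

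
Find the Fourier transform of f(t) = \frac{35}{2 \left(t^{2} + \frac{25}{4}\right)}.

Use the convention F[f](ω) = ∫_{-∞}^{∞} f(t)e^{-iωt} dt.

F(ω) = 7 \pi e^{- \frac{5 \left|{\omega}\right|}{2}}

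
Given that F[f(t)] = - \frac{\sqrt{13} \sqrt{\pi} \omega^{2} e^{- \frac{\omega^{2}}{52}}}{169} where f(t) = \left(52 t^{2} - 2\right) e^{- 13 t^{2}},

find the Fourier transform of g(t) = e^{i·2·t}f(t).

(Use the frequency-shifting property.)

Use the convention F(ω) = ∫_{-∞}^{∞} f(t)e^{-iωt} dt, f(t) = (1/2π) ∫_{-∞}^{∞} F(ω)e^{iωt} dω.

F[g](ω) = - \frac{\sqrt{13} \sqrt{\pi} \left(\omega - 2\right)^{2} e^{- \frac{\left(\omega - 2\right)^{2}}{52}}}{169}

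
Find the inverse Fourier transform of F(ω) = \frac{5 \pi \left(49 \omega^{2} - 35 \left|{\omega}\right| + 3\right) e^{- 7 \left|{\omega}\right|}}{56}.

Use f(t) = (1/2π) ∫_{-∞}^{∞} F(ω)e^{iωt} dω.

f(t) = \frac{5 t^{4}}{\left(t^{2} + 49\right)^{3}}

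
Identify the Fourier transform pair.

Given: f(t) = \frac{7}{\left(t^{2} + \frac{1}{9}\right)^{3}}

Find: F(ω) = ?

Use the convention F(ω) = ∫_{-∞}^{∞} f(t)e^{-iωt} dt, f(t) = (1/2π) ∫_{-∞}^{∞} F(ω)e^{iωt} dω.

F(ω) = \frac{189 \pi \left(\omega^{2} + 9 \left|{\omega}\right| + 27\right) e^{- \frac{\left|{\omega}\right|}{3}}}{8}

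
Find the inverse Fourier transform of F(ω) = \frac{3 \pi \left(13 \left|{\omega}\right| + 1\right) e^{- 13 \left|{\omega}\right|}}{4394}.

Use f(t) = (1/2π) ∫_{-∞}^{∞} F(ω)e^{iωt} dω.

f(t) = \frac{3}{\left(t^{2} + 169\right)^{2}}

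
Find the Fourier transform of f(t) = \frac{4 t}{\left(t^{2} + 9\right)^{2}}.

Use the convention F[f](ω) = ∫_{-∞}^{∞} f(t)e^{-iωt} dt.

F(ω) = - \frac{2 i \pi \omega e^{- 3 \left|{\omega}\right|}}{3}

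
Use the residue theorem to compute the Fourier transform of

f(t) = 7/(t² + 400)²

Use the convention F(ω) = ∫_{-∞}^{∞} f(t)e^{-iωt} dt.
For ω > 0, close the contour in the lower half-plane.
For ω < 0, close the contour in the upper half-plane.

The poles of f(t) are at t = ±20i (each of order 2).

Let g(z) = f(z)e^{-iωz}; for large |z| the factor e^{-iωz} decays in the lower half-plane when ω > 0 and in the upper half-plane when ω < 0.

Case ω > 0 (lower half-plane, clockwise contour ⇒ F(ω) = -2πi·ΣRes):
  Res_{z = - 20 i} g(z) = \frac{7 i \left(20 \omega + 1\right) e^{- 20 \omega}}{32000} (pole of order 2)
  F(ω) = -2πi·ΣRes = \frac{7 \pi \left(20 \omega + 1\right) e^{- 20 \omega}}{16000}

Case ω < 0 (upper half-plane, counterclockwise contour ⇒ F(ω) = +2πi·ΣRes):
  Res_{z = 20 i} g(z) = \frac{7 i \left(20 \omega - 1\right) e^{20 \omega}}{32000} (pole of order 2)
  F(ω) = 2πi·ΣRes = \frac{7 \pi \left(1 - 20 \omega\right) e^{20 \omega}}{16000}

Both cases combine into a single formula in |ω|:

F(ω) = \frac{7 \pi \left(20 \left|{\omega}\right| + 1\right) e^{- 20 \left|{\omega}\right|}}{16000}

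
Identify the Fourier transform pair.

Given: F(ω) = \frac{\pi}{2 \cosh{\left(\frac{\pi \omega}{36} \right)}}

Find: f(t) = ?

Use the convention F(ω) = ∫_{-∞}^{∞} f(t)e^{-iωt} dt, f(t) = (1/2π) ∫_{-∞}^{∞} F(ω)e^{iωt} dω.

f(t) = \frac{9}{\cosh{\left(18 t \right)}}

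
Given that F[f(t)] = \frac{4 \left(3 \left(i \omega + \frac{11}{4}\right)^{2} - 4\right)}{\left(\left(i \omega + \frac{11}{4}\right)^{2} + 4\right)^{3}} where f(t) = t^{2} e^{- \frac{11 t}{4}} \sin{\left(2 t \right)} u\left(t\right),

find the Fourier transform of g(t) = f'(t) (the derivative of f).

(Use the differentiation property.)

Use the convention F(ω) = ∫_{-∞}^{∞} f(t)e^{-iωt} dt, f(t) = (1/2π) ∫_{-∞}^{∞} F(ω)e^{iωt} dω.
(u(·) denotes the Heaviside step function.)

F[g](ω) = \frac{1024 i \omega \left(3 \left(4 i \omega + 11\right)^{2} - 64\right)}{\left(\left(4 i \omega + 11\right)^{2} + 64\right)^{3}}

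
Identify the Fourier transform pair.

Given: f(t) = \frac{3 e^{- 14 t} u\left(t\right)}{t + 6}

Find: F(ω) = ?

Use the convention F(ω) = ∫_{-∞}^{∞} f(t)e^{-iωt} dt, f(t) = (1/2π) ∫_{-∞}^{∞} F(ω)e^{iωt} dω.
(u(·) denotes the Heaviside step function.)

F(ω) = 3 e^{6 i \omega + 84} \operatorname{E}_{1}\left(6 i \omega + 84\right)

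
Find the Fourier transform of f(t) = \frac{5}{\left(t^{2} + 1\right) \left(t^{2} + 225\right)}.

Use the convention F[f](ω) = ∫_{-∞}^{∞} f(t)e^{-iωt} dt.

F(ω) = \frac{\pi \left(15 e^{14 \left|{\omega}\right|} - 1\right) e^{- 15 \left|{\omega}\right|}}{672}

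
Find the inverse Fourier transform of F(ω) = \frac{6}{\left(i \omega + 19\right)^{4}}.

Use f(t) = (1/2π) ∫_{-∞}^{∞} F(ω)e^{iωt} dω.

f(t) = t^{3} e^{- 19 t} u\left(t\right)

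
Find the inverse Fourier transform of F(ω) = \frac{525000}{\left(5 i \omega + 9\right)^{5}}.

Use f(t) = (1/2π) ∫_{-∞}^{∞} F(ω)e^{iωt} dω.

f(t) = 7 t^{4} e^{- \frac{9 t}{5}} u\left(t\right)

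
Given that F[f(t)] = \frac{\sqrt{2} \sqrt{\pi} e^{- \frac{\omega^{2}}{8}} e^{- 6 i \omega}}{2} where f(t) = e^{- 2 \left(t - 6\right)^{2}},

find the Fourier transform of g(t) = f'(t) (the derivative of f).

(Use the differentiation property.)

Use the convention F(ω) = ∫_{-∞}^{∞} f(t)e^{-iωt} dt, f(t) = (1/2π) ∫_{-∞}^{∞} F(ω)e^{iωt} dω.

F[g](ω) = \frac{\sqrt{2} i \sqrt{\pi} \omega e^{- \frac{\omega \left(\omega + 48 i\right)}{8}}}{2}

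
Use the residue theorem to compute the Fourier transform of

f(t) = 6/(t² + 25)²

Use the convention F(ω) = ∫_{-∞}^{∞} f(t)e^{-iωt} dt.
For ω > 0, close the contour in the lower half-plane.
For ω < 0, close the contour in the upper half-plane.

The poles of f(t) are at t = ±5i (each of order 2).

Let g(z) = f(z)e^{-iωz}; for large |z| the factor e^{-iωz} decays in the lower half-plane when ω > 0 and in the upper half-plane when ω < 0.

Case ω > 0 (lower half-plane, clockwise contour ⇒ F(ω) = -2πi·ΣRes):
  Res_{z = - 5 i} g(z) = \frac{3 i \left(5 \omega + 1\right) e^{- 5 \omega}}{250} (pole of order 2)
  F(ω) = -2πi·ΣRes = \frac{3 \pi \left(5 \omega + 1\right) e^{- 5 \omega}}{125}

Case ω < 0 (upper half-plane, counterclockwise contour ⇒ F(ω) = +2πi·ΣRes):
  Res_{z = 5 i} g(z) = \frac{3 i \left(5 \omega - 1\right) e^{5 \omega}}{250} (pole of order 2)
  F(ω) = 2πi·ΣRes = \frac{3 \pi \left(1 - 5 \omega\right) e^{5 \omega}}{125}

Both cases combine into a single formula in |ω|:

F(ω) = \frac{3 \pi \left(5 \left|{\omega}\right| + 1\right) e^{- 5 \left|{\omega}\right|}}{125}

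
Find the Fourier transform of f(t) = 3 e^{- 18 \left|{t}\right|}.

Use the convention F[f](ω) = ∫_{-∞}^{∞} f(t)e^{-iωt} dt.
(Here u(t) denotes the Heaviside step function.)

F(ω) = \frac{108}{\omega^{2} + 324}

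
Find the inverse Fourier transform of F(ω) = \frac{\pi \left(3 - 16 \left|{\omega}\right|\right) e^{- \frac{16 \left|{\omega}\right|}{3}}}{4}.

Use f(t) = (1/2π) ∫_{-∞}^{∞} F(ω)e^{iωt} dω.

f(t) = \frac{8 t^{2}}{\left(t^{2} + \frac{256}{9}\right)^{2}}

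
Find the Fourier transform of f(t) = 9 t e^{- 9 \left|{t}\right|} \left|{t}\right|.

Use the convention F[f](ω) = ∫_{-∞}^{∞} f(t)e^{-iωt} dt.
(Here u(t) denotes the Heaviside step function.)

F(ω) = \frac{36 i \omega \left(\omega^{2} - 243\right)}{\left(\omega^{2} + 81\right)^{3}}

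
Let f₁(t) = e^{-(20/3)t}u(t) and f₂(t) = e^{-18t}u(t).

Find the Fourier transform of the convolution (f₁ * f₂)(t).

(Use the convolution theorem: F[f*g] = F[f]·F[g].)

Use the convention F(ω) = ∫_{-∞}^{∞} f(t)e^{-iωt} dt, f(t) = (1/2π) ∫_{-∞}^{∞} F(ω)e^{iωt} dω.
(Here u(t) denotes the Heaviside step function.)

F[f₁*f₂](ω) = \frac{3}{\left(i \omega + 18\right) \left(3 i \omega + 20\right)}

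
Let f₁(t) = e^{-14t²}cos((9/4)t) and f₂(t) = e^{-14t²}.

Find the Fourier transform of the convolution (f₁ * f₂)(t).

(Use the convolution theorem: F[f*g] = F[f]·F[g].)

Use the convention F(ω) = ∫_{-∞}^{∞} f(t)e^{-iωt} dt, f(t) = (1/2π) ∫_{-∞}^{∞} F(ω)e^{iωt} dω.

F[f₁*f₂](ω) = \frac{\pi \left(e^{\frac{9 \omega}{56}} + 1\right) e^{- \frac{\omega^{2}}{28} - \frac{9 \omega}{112} - \frac{81}{896}}}{28}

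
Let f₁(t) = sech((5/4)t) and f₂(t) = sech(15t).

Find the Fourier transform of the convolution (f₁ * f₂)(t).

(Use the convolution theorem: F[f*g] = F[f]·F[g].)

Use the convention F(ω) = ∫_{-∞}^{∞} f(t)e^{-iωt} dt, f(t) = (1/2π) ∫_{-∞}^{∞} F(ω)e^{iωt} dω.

F[f₁*f₂](ω) = \frac{4 \pi^{2}}{75 \cosh{\left(\frac{\pi \omega}{30} \right)} \cosh{\left(\frac{2 \pi \omega}{5} \right)}}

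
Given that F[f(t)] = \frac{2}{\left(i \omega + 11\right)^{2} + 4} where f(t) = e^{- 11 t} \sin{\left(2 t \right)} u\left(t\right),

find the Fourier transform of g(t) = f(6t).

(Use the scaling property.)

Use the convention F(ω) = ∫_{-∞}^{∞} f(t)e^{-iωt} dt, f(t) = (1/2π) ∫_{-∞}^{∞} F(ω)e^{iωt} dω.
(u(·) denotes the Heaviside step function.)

F[g](ω) = \frac{12}{\left(i \omega + 66\right)^{2} + 144}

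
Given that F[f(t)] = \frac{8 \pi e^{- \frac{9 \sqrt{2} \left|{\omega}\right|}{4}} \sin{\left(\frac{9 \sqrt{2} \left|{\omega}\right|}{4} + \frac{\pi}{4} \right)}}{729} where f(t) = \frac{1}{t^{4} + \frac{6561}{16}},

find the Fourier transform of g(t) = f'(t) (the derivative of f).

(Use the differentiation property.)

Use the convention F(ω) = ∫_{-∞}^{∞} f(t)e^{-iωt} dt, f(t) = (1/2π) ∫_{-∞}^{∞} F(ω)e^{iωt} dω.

F[g](ω) = \frac{8 i \pi \omega e^{- \frac{9 \sqrt{2} \left|{\omega}\right|}{4}} \sin{\left(\frac{9 \sqrt{2} \left|{\omega}\right|}{4} + \frac{\pi}{4} \right)}}{729}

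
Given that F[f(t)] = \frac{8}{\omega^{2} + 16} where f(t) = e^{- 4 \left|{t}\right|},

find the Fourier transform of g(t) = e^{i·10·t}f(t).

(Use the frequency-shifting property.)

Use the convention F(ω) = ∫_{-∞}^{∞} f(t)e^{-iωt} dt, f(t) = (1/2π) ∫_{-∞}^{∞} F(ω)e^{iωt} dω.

F[g](ω) = \frac{8}{\left(\omega - 10\right)^{2} + 16}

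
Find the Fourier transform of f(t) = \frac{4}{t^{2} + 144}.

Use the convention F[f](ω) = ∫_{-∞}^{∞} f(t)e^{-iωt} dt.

F(ω) = \frac{\pi e^{- 12 \left|{\omega}\right|}}{3}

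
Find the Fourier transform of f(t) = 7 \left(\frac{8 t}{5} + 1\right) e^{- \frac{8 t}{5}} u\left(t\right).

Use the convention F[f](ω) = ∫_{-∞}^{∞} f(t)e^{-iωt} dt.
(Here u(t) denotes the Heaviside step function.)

F(ω) = \frac{35 \left(- 5 i \omega - 16\right)}{25 \omega^{2} - 80 i \omega - 64}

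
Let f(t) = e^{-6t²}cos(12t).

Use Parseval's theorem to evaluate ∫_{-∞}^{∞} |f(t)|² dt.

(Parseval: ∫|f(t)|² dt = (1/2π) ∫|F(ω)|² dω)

∫|f(t)|² dt = \frac{\sqrt{3} \sqrt{\pi} \left(1 + e^{12}\right)}{12 e^{12}}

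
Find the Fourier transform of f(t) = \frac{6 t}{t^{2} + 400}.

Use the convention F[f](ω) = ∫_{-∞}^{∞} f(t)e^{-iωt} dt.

F(ω) = - 6 i \pi e^{- 20 \left|{\omega}\right|} \operatorname{sign}{\left(\omega \right)}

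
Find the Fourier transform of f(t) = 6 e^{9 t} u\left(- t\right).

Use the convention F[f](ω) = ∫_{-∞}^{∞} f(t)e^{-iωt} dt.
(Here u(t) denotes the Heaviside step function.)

F(ω) = - \frac{6}{i \omega - 9}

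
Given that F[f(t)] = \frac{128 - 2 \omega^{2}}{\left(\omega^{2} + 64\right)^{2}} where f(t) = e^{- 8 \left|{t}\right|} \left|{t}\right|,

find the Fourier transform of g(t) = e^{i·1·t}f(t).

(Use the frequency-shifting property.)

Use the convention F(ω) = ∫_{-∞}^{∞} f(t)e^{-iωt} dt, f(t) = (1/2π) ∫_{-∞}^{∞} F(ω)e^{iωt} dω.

F[g](ω) = \frac{2 \left(64 - \left(\omega - 1\right)^{2}\right)}{\left(\left(\omega - 1\right)^{2} + 64\right)^{2}}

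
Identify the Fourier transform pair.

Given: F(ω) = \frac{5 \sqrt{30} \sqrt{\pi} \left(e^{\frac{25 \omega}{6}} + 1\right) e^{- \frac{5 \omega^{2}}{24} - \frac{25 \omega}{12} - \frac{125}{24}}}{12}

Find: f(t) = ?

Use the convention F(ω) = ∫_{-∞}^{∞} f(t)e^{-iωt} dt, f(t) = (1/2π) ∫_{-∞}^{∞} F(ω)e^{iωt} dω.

f(t) = 5 e^{- \frac{6 t^{2}}{5}} \cos{\left(5 t \right)}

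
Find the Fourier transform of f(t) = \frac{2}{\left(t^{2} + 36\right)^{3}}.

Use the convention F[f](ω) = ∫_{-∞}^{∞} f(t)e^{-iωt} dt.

F(ω) = \frac{\pi \left(12 \omega^{2} + 6 \left|{\omega}\right| + 1\right) e^{- 6 \left|{\omega}\right|}}{10368}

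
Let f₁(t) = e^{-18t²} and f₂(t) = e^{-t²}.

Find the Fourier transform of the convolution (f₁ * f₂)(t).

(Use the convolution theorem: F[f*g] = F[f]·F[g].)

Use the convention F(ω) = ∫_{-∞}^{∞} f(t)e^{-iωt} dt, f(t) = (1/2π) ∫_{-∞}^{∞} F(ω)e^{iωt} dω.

F[f₁*f₂](ω) = \frac{\sqrt{2} \pi e^{- \frac{19 \omega^{2}}{72}}}{6}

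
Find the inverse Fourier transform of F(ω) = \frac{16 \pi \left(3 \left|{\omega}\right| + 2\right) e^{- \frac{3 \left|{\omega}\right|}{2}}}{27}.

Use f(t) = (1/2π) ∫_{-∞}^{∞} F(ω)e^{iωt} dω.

f(t) = \frac{8}{\left(t^{2} + \frac{9}{4}\right)^{2}}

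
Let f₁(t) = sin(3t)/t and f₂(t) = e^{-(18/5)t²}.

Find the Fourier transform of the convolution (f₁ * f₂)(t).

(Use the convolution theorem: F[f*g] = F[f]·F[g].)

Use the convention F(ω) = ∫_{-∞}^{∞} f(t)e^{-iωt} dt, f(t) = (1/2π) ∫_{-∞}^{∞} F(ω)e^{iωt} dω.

F[f₁*f₂](ω) = \begin{cases} \frac{\sqrt{10} \pi^{\frac{3}{2}} e^{- \frac{5 \omega^{2}}{72}}}{6} & \text{for}\: \omega > -3 \wedge \omega < 3 \\0 & \text{otherwise} \end{cases}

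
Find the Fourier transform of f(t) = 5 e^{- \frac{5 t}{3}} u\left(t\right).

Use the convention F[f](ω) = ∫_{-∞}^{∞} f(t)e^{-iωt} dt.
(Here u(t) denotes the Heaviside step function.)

F(ω) = \frac{15}{3 i \omega + 5}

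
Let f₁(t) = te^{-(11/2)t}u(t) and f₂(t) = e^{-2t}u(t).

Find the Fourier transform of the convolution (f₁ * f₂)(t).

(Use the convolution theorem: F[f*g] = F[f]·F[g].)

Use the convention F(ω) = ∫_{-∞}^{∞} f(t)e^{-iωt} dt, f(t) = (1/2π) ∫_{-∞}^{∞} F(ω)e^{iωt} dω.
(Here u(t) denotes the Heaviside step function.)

F[f₁*f₂](ω) = \frac{4}{\left(i \omega + 2\right) \left(2 i \omega + 11\right)^{2}}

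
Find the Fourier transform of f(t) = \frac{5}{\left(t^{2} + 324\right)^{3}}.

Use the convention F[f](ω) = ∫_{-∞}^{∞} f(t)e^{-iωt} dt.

F(ω) = \frac{5 \pi \left(108 \omega^{2} + 18 \left|{\omega}\right| + 1\right) e^{- 18 \left|{\omega}\right|}}{5038848}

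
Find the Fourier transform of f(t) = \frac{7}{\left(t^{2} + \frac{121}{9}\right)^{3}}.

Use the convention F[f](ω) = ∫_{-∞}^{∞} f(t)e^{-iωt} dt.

F(ω) = \frac{189 \pi \left(121 \omega^{2} + 99 \left|{\omega}\right| + 27\right) e^{- \frac{11 \left|{\omega}\right|}{3}}}{1288408}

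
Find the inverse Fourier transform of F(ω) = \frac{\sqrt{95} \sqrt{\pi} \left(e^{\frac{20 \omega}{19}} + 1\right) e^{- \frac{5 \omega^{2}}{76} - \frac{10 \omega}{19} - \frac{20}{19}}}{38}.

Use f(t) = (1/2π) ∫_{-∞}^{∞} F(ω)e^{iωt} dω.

f(t) = e^{- \frac{19 t^{2}}{5}} \cos{\left(4 t \right)}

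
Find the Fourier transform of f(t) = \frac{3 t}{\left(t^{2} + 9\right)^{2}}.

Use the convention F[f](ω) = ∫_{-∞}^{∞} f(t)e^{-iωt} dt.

F(ω) = - \frac{i \pi \omega e^{- 3 \left|{\omega}\right|}}{2}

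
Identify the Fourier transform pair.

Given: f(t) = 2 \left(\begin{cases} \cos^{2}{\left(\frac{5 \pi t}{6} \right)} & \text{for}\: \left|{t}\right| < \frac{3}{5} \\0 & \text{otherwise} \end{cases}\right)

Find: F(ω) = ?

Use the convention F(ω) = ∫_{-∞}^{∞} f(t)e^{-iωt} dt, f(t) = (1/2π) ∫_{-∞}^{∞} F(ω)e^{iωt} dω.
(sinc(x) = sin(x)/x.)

F(ω) = - \frac{30 \pi^{2} \operatorname{sinc}{\left(\frac{3 \omega}{5} \right)}}{9 \omega^{2} - 25 \pi^{2}}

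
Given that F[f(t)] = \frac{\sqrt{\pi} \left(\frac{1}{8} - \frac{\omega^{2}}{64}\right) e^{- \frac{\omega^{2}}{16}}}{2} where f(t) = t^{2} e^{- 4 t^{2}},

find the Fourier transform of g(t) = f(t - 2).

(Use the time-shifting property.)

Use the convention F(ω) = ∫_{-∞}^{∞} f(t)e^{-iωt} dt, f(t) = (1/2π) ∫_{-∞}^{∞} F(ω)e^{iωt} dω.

F[g](ω) = \frac{\sqrt{\pi} \left(8 - \omega^{2}\right) e^{- \frac{\omega \left(\omega + 32 i\right)}{16}}}{128}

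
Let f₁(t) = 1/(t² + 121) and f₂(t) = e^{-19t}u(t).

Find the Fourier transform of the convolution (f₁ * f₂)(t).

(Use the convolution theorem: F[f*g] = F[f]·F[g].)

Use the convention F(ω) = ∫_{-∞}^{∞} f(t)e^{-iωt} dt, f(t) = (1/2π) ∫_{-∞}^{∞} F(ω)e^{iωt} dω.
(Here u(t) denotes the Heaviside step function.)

F[f₁*f₂](ω) = \frac{\pi e^{- 11 \left|{\omega}\right|}}{11 \left(i \omega + 19\right)}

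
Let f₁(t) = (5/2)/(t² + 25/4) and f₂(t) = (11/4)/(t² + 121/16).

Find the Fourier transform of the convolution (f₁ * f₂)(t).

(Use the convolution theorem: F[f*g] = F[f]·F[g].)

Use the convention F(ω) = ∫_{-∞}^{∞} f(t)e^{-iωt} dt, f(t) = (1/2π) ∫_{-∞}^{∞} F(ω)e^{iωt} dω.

F[f₁*f₂](ω) = \pi^{2} e^{- \frac{21 \left|{\omega}\right|}{4}}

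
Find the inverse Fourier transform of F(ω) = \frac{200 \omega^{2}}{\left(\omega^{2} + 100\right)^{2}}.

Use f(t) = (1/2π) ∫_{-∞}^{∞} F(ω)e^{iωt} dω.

f(t) = 5 \left(1 - 10 \left|{t}\right|\right) e^{- 10 \left|{t}\right|}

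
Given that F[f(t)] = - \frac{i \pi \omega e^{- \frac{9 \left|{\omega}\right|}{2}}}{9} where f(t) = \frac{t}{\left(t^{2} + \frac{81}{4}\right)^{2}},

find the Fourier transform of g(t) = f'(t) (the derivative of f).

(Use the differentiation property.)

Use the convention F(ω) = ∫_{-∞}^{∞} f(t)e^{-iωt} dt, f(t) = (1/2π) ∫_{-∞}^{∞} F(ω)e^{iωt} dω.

F[g](ω) = \frac{\pi \omega^{2} e^{- \frac{9 \left|{\omega}\right|}{2}}}{9}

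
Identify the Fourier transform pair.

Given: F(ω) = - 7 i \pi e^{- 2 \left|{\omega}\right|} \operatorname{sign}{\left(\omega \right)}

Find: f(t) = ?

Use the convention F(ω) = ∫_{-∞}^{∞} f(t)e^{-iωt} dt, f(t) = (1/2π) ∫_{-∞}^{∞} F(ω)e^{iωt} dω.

f(t) = \frac{7 t}{t^{2} + 4}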